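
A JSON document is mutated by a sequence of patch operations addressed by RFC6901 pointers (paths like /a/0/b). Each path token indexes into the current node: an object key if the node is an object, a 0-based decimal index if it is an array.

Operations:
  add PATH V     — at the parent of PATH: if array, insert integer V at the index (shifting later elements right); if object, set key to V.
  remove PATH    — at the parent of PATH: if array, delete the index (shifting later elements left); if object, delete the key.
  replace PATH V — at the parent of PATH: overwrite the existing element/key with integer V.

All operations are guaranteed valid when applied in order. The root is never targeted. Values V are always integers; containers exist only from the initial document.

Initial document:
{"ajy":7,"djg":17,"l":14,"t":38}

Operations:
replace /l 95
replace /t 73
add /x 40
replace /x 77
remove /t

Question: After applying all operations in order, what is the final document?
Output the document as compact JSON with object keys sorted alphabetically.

After op 1 (replace /l 95): {"ajy":7,"djg":17,"l":95,"t":38}
After op 2 (replace /t 73): {"ajy":7,"djg":17,"l":95,"t":73}
After op 3 (add /x 40): {"ajy":7,"djg":17,"l":95,"t":73,"x":40}
After op 4 (replace /x 77): {"ajy":7,"djg":17,"l":95,"t":73,"x":77}
After op 5 (remove /t): {"ajy":7,"djg":17,"l":95,"x":77}

Answer: {"ajy":7,"djg":17,"l":95,"x":77}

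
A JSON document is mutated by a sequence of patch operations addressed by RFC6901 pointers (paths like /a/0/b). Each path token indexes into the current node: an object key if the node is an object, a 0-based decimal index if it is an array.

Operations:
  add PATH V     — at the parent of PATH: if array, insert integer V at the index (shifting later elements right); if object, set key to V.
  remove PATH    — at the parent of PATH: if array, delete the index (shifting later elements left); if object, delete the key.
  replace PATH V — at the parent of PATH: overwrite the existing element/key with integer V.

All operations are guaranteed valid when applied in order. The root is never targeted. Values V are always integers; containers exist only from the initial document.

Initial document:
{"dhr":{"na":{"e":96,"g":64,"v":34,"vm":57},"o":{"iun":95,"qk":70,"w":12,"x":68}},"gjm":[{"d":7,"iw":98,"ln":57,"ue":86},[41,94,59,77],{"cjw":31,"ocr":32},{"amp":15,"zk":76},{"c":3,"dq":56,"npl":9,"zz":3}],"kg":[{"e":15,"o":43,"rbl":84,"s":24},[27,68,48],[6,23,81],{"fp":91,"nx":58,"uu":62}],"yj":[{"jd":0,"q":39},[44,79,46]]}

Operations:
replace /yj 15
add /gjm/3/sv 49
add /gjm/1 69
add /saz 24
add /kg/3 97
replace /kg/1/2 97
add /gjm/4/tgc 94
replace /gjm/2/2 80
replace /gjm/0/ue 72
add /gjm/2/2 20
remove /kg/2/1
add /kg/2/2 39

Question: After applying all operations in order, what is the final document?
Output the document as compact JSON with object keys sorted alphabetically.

Answer: {"dhr":{"na":{"e":96,"g":64,"v":34,"vm":57},"o":{"iun":95,"qk":70,"w":12,"x":68}},"gjm":[{"d":7,"iw":98,"ln":57,"ue":72},69,[41,94,20,80,77],{"cjw":31,"ocr":32},{"amp":15,"sv":49,"tgc":94,"zk":76},{"c":3,"dq":56,"npl":9,"zz":3}],"kg":[{"e":15,"o":43,"rbl":84,"s":24},[27,68,97],[6,81,39],97,{"fp":91,"nx":58,"uu":62}],"saz":24,"yj":15}

Derivation:
After op 1 (replace /yj 15): {"dhr":{"na":{"e":96,"g":64,"v":34,"vm":57},"o":{"iun":95,"qk":70,"w":12,"x":68}},"gjm":[{"d":7,"iw":98,"ln":57,"ue":86},[41,94,59,77],{"cjw":31,"ocr":32},{"amp":15,"zk":76},{"c":3,"dq":56,"npl":9,"zz":3}],"kg":[{"e":15,"o":43,"rbl":84,"s":24},[27,68,48],[6,23,81],{"fp":91,"nx":58,"uu":62}],"yj":15}
After op 2 (add /gjm/3/sv 49): {"dhr":{"na":{"e":96,"g":64,"v":34,"vm":57},"o":{"iun":95,"qk":70,"w":12,"x":68}},"gjm":[{"d":7,"iw":98,"ln":57,"ue":86},[41,94,59,77],{"cjw":31,"ocr":32},{"amp":15,"sv":49,"zk":76},{"c":3,"dq":56,"npl":9,"zz":3}],"kg":[{"e":15,"o":43,"rbl":84,"s":24},[27,68,48],[6,23,81],{"fp":91,"nx":58,"uu":62}],"yj":15}
After op 3 (add /gjm/1 69): {"dhr":{"na":{"e":96,"g":64,"v":34,"vm":57},"o":{"iun":95,"qk":70,"w":12,"x":68}},"gjm":[{"d":7,"iw":98,"ln":57,"ue":86},69,[41,94,59,77],{"cjw":31,"ocr":32},{"amp":15,"sv":49,"zk":76},{"c":3,"dq":56,"npl":9,"zz":3}],"kg":[{"e":15,"o":43,"rbl":84,"s":24},[27,68,48],[6,23,81],{"fp":91,"nx":58,"uu":62}],"yj":15}
After op 4 (add /saz 24): {"dhr":{"na":{"e":96,"g":64,"v":34,"vm":57},"o":{"iun":95,"qk":70,"w":12,"x":68}},"gjm":[{"d":7,"iw":98,"ln":57,"ue":86},69,[41,94,59,77],{"cjw":31,"ocr":32},{"amp":15,"sv":49,"zk":76},{"c":3,"dq":56,"npl":9,"zz":3}],"kg":[{"e":15,"o":43,"rbl":84,"s":24},[27,68,48],[6,23,81],{"fp":91,"nx":58,"uu":62}],"saz":24,"yj":15}
After op 5 (add /kg/3 97): {"dhr":{"na":{"e":96,"g":64,"v":34,"vm":57},"o":{"iun":95,"qk":70,"w":12,"x":68}},"gjm":[{"d":7,"iw":98,"ln":57,"ue":86},69,[41,94,59,77],{"cjw":31,"ocr":32},{"amp":15,"sv":49,"zk":76},{"c":3,"dq":56,"npl":9,"zz":3}],"kg":[{"e":15,"o":43,"rbl":84,"s":24},[27,68,48],[6,23,81],97,{"fp":91,"nx":58,"uu":62}],"saz":24,"yj":15}
After op 6 (replace /kg/1/2 97): {"dhr":{"na":{"e":96,"g":64,"v":34,"vm":57},"o":{"iun":95,"qk":70,"w":12,"x":68}},"gjm":[{"d":7,"iw":98,"ln":57,"ue":86},69,[41,94,59,77],{"cjw":31,"ocr":32},{"amp":15,"sv":49,"zk":76},{"c":3,"dq":56,"npl":9,"zz":3}],"kg":[{"e":15,"o":43,"rbl":84,"s":24},[27,68,97],[6,23,81],97,{"fp":91,"nx":58,"uu":62}],"saz":24,"yj":15}
After op 7 (add /gjm/4/tgc 94): {"dhr":{"na":{"e":96,"g":64,"v":34,"vm":57},"o":{"iun":95,"qk":70,"w":12,"x":68}},"gjm":[{"d":7,"iw":98,"ln":57,"ue":86},69,[41,94,59,77],{"cjw":31,"ocr":32},{"amp":15,"sv":49,"tgc":94,"zk":76},{"c":3,"dq":56,"npl":9,"zz":3}],"kg":[{"e":15,"o":43,"rbl":84,"s":24},[27,68,97],[6,23,81],97,{"fp":91,"nx":58,"uu":62}],"saz":24,"yj":15}
After op 8 (replace /gjm/2/2 80): {"dhr":{"na":{"e":96,"g":64,"v":34,"vm":57},"o":{"iun":95,"qk":70,"w":12,"x":68}},"gjm":[{"d":7,"iw":98,"ln":57,"ue":86},69,[41,94,80,77],{"cjw":31,"ocr":32},{"amp":15,"sv":49,"tgc":94,"zk":76},{"c":3,"dq":56,"npl":9,"zz":3}],"kg":[{"e":15,"o":43,"rbl":84,"s":24},[27,68,97],[6,23,81],97,{"fp":91,"nx":58,"uu":62}],"saz":24,"yj":15}
After op 9 (replace /gjm/0/ue 72): {"dhr":{"na":{"e":96,"g":64,"v":34,"vm":57},"o":{"iun":95,"qk":70,"w":12,"x":68}},"gjm":[{"d":7,"iw":98,"ln":57,"ue":72},69,[41,94,80,77],{"cjw":31,"ocr":32},{"amp":15,"sv":49,"tgc":94,"zk":76},{"c":3,"dq":56,"npl":9,"zz":3}],"kg":[{"e":15,"o":43,"rbl":84,"s":24},[27,68,97],[6,23,81],97,{"fp":91,"nx":58,"uu":62}],"saz":24,"yj":15}
After op 10 (add /gjm/2/2 20): {"dhr":{"na":{"e":96,"g":64,"v":34,"vm":57},"o":{"iun":95,"qk":70,"w":12,"x":68}},"gjm":[{"d":7,"iw":98,"ln":57,"ue":72},69,[41,94,20,80,77],{"cjw":31,"ocr":32},{"amp":15,"sv":49,"tgc":94,"zk":76},{"c":3,"dq":56,"npl":9,"zz":3}],"kg":[{"e":15,"o":43,"rbl":84,"s":24},[27,68,97],[6,23,81],97,{"fp":91,"nx":58,"uu":62}],"saz":24,"yj":15}
After op 11 (remove /kg/2/1): {"dhr":{"na":{"e":96,"g":64,"v":34,"vm":57},"o":{"iun":95,"qk":70,"w":12,"x":68}},"gjm":[{"d":7,"iw":98,"ln":57,"ue":72},69,[41,94,20,80,77],{"cjw":31,"ocr":32},{"amp":15,"sv":49,"tgc":94,"zk":76},{"c":3,"dq":56,"npl":9,"zz":3}],"kg":[{"e":15,"o":43,"rbl":84,"s":24},[27,68,97],[6,81],97,{"fp":91,"nx":58,"uu":62}],"saz":24,"yj":15}
After op 12 (add /kg/2/2 39): {"dhr":{"na":{"e":96,"g":64,"v":34,"vm":57},"o":{"iun":95,"qk":70,"w":12,"x":68}},"gjm":[{"d":7,"iw":98,"ln":57,"ue":72},69,[41,94,20,80,77],{"cjw":31,"ocr":32},{"amp":15,"sv":49,"tgc":94,"zk":76},{"c":3,"dq":56,"npl":9,"zz":3}],"kg":[{"e":15,"o":43,"rbl":84,"s":24},[27,68,97],[6,81,39],97,{"fp":91,"nx":58,"uu":62}],"saz":24,"yj":15}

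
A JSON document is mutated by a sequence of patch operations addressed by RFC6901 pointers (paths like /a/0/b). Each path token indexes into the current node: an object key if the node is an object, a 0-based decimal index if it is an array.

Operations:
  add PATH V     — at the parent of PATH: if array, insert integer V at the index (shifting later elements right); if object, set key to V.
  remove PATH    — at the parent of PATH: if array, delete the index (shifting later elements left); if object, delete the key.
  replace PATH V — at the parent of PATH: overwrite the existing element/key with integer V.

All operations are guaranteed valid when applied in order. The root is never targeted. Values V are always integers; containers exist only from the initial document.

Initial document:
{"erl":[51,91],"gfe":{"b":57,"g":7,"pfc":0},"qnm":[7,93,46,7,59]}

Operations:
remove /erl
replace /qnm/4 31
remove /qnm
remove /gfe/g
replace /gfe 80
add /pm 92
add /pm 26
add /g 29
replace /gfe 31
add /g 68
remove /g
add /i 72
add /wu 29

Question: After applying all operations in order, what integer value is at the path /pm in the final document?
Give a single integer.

Answer: 26

Derivation:
After op 1 (remove /erl): {"gfe":{"b":57,"g":7,"pfc":0},"qnm":[7,93,46,7,59]}
After op 2 (replace /qnm/4 31): {"gfe":{"b":57,"g":7,"pfc":0},"qnm":[7,93,46,7,31]}
After op 3 (remove /qnm): {"gfe":{"b":57,"g":7,"pfc":0}}
After op 4 (remove /gfe/g): {"gfe":{"b":57,"pfc":0}}
After op 5 (replace /gfe 80): {"gfe":80}
After op 6 (add /pm 92): {"gfe":80,"pm":92}
After op 7 (add /pm 26): {"gfe":80,"pm":26}
After op 8 (add /g 29): {"g":29,"gfe":80,"pm":26}
After op 9 (replace /gfe 31): {"g":29,"gfe":31,"pm":26}
After op 10 (add /g 68): {"g":68,"gfe":31,"pm":26}
After op 11 (remove /g): {"gfe":31,"pm":26}
After op 12 (add /i 72): {"gfe":31,"i":72,"pm":26}
After op 13 (add /wu 29): {"gfe":31,"i":72,"pm":26,"wu":29}
Value at /pm: 26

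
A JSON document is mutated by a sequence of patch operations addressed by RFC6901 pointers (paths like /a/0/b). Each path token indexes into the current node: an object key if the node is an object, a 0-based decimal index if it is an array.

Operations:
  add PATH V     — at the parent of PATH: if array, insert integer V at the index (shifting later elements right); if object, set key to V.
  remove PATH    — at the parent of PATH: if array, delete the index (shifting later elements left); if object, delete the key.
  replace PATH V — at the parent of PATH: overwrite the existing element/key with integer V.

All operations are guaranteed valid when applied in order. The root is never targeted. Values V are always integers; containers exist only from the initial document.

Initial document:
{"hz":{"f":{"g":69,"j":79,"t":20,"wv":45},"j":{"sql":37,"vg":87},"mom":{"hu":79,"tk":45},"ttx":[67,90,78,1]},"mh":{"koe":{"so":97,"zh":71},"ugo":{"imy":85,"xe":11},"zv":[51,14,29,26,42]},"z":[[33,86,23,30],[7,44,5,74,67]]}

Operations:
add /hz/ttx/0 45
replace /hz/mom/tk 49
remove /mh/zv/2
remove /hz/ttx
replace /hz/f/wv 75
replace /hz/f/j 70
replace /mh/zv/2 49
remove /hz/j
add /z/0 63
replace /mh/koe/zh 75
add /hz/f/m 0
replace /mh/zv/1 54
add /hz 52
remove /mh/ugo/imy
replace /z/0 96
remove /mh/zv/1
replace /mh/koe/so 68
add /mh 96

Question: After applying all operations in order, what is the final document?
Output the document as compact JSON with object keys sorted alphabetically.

After op 1 (add /hz/ttx/0 45): {"hz":{"f":{"g":69,"j":79,"t":20,"wv":45},"j":{"sql":37,"vg":87},"mom":{"hu":79,"tk":45},"ttx":[45,67,90,78,1]},"mh":{"koe":{"so":97,"zh":71},"ugo":{"imy":85,"xe":11},"zv":[51,14,29,26,42]},"z":[[33,86,23,30],[7,44,5,74,67]]}
After op 2 (replace /hz/mom/tk 49): {"hz":{"f":{"g":69,"j":79,"t":20,"wv":45},"j":{"sql":37,"vg":87},"mom":{"hu":79,"tk":49},"ttx":[45,67,90,78,1]},"mh":{"koe":{"so":97,"zh":71},"ugo":{"imy":85,"xe":11},"zv":[51,14,29,26,42]},"z":[[33,86,23,30],[7,44,5,74,67]]}
After op 3 (remove /mh/zv/2): {"hz":{"f":{"g":69,"j":79,"t":20,"wv":45},"j":{"sql":37,"vg":87},"mom":{"hu":79,"tk":49},"ttx":[45,67,90,78,1]},"mh":{"koe":{"so":97,"zh":71},"ugo":{"imy":85,"xe":11},"zv":[51,14,26,42]},"z":[[33,86,23,30],[7,44,5,74,67]]}
After op 4 (remove /hz/ttx): {"hz":{"f":{"g":69,"j":79,"t":20,"wv":45},"j":{"sql":37,"vg":87},"mom":{"hu":79,"tk":49}},"mh":{"koe":{"so":97,"zh":71},"ugo":{"imy":85,"xe":11},"zv":[51,14,26,42]},"z":[[33,86,23,30],[7,44,5,74,67]]}
After op 5 (replace /hz/f/wv 75): {"hz":{"f":{"g":69,"j":79,"t":20,"wv":75},"j":{"sql":37,"vg":87},"mom":{"hu":79,"tk":49}},"mh":{"koe":{"so":97,"zh":71},"ugo":{"imy":85,"xe":11},"zv":[51,14,26,42]},"z":[[33,86,23,30],[7,44,5,74,67]]}
After op 6 (replace /hz/f/j 70): {"hz":{"f":{"g":69,"j":70,"t":20,"wv":75},"j":{"sql":37,"vg":87},"mom":{"hu":79,"tk":49}},"mh":{"koe":{"so":97,"zh":71},"ugo":{"imy":85,"xe":11},"zv":[51,14,26,42]},"z":[[33,86,23,30],[7,44,5,74,67]]}
After op 7 (replace /mh/zv/2 49): {"hz":{"f":{"g":69,"j":70,"t":20,"wv":75},"j":{"sql":37,"vg":87},"mom":{"hu":79,"tk":49}},"mh":{"koe":{"so":97,"zh":71},"ugo":{"imy":85,"xe":11},"zv":[51,14,49,42]},"z":[[33,86,23,30],[7,44,5,74,67]]}
After op 8 (remove /hz/j): {"hz":{"f":{"g":69,"j":70,"t":20,"wv":75},"mom":{"hu":79,"tk":49}},"mh":{"koe":{"so":97,"zh":71},"ugo":{"imy":85,"xe":11},"zv":[51,14,49,42]},"z":[[33,86,23,30],[7,44,5,74,67]]}
After op 9 (add /z/0 63): {"hz":{"f":{"g":69,"j":70,"t":20,"wv":75},"mom":{"hu":79,"tk":49}},"mh":{"koe":{"so":97,"zh":71},"ugo":{"imy":85,"xe":11},"zv":[51,14,49,42]},"z":[63,[33,86,23,30],[7,44,5,74,67]]}
After op 10 (replace /mh/koe/zh 75): {"hz":{"f":{"g":69,"j":70,"t":20,"wv":75},"mom":{"hu":79,"tk":49}},"mh":{"koe":{"so":97,"zh":75},"ugo":{"imy":85,"xe":11},"zv":[51,14,49,42]},"z":[63,[33,86,23,30],[7,44,5,74,67]]}
After op 11 (add /hz/f/m 0): {"hz":{"f":{"g":69,"j":70,"m":0,"t":20,"wv":75},"mom":{"hu":79,"tk":49}},"mh":{"koe":{"so":97,"zh":75},"ugo":{"imy":85,"xe":11},"zv":[51,14,49,42]},"z":[63,[33,86,23,30],[7,44,5,74,67]]}
After op 12 (replace /mh/zv/1 54): {"hz":{"f":{"g":69,"j":70,"m":0,"t":20,"wv":75},"mom":{"hu":79,"tk":49}},"mh":{"koe":{"so":97,"zh":75},"ugo":{"imy":85,"xe":11},"zv":[51,54,49,42]},"z":[63,[33,86,23,30],[7,44,5,74,67]]}
After op 13 (add /hz 52): {"hz":52,"mh":{"koe":{"so":97,"zh":75},"ugo":{"imy":85,"xe":11},"zv":[51,54,49,42]},"z":[63,[33,86,23,30],[7,44,5,74,67]]}
After op 14 (remove /mh/ugo/imy): {"hz":52,"mh":{"koe":{"so":97,"zh":75},"ugo":{"xe":11},"zv":[51,54,49,42]},"z":[63,[33,86,23,30],[7,44,5,74,67]]}
After op 15 (replace /z/0 96): {"hz":52,"mh":{"koe":{"so":97,"zh":75},"ugo":{"xe":11},"zv":[51,54,49,42]},"z":[96,[33,86,23,30],[7,44,5,74,67]]}
After op 16 (remove /mh/zv/1): {"hz":52,"mh":{"koe":{"so":97,"zh":75},"ugo":{"xe":11},"zv":[51,49,42]},"z":[96,[33,86,23,30],[7,44,5,74,67]]}
After op 17 (replace /mh/koe/so 68): {"hz":52,"mh":{"koe":{"so":68,"zh":75},"ugo":{"xe":11},"zv":[51,49,42]},"z":[96,[33,86,23,30],[7,44,5,74,67]]}
After op 18 (add /mh 96): {"hz":52,"mh":96,"z":[96,[33,86,23,30],[7,44,5,74,67]]}

Answer: {"hz":52,"mh":96,"z":[96,[33,86,23,30],[7,44,5,74,67]]}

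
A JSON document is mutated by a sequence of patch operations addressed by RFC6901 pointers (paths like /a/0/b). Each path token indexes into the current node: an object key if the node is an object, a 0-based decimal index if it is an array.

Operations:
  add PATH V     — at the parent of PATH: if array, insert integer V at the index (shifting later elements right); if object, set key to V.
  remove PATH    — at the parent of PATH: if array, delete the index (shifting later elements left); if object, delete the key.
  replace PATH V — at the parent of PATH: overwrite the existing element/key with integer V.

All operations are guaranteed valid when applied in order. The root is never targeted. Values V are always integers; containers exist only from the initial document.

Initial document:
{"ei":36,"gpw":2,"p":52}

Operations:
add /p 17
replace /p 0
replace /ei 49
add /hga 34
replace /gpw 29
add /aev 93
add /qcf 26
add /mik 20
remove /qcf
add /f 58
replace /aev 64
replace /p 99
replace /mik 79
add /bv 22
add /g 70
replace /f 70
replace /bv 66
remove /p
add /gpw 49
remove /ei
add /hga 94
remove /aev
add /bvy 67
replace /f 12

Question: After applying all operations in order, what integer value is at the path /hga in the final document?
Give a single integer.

Answer: 94

Derivation:
After op 1 (add /p 17): {"ei":36,"gpw":2,"p":17}
After op 2 (replace /p 0): {"ei":36,"gpw":2,"p":0}
After op 3 (replace /ei 49): {"ei":49,"gpw":2,"p":0}
After op 4 (add /hga 34): {"ei":49,"gpw":2,"hga":34,"p":0}
After op 5 (replace /gpw 29): {"ei":49,"gpw":29,"hga":34,"p":0}
After op 6 (add /aev 93): {"aev":93,"ei":49,"gpw":29,"hga":34,"p":0}
After op 7 (add /qcf 26): {"aev":93,"ei":49,"gpw":29,"hga":34,"p":0,"qcf":26}
After op 8 (add /mik 20): {"aev":93,"ei":49,"gpw":29,"hga":34,"mik":20,"p":0,"qcf":26}
After op 9 (remove /qcf): {"aev":93,"ei":49,"gpw":29,"hga":34,"mik":20,"p":0}
After op 10 (add /f 58): {"aev":93,"ei":49,"f":58,"gpw":29,"hga":34,"mik":20,"p":0}
After op 11 (replace /aev 64): {"aev":64,"ei":49,"f":58,"gpw":29,"hga":34,"mik":20,"p":0}
After op 12 (replace /p 99): {"aev":64,"ei":49,"f":58,"gpw":29,"hga":34,"mik":20,"p":99}
After op 13 (replace /mik 79): {"aev":64,"ei":49,"f":58,"gpw":29,"hga":34,"mik":79,"p":99}
After op 14 (add /bv 22): {"aev":64,"bv":22,"ei":49,"f":58,"gpw":29,"hga":34,"mik":79,"p":99}
After op 15 (add /g 70): {"aev":64,"bv":22,"ei":49,"f":58,"g":70,"gpw":29,"hga":34,"mik":79,"p":99}
After op 16 (replace /f 70): {"aev":64,"bv":22,"ei":49,"f":70,"g":70,"gpw":29,"hga":34,"mik":79,"p":99}
After op 17 (replace /bv 66): {"aev":64,"bv":66,"ei":49,"f":70,"g":70,"gpw":29,"hga":34,"mik":79,"p":99}
After op 18 (remove /p): {"aev":64,"bv":66,"ei":49,"f":70,"g":70,"gpw":29,"hga":34,"mik":79}
After op 19 (add /gpw 49): {"aev":64,"bv":66,"ei":49,"f":70,"g":70,"gpw":49,"hga":34,"mik":79}
After op 20 (remove /ei): {"aev":64,"bv":66,"f":70,"g":70,"gpw":49,"hga":34,"mik":79}
After op 21 (add /hga 94): {"aev":64,"bv":66,"f":70,"g":70,"gpw":49,"hga":94,"mik":79}
After op 22 (remove /aev): {"bv":66,"f":70,"g":70,"gpw":49,"hga":94,"mik":79}
After op 23 (add /bvy 67): {"bv":66,"bvy":67,"f":70,"g":70,"gpw":49,"hga":94,"mik":79}
After op 24 (replace /f 12): {"bv":66,"bvy":67,"f":12,"g":70,"gpw":49,"hga":94,"mik":79}
Value at /hga: 94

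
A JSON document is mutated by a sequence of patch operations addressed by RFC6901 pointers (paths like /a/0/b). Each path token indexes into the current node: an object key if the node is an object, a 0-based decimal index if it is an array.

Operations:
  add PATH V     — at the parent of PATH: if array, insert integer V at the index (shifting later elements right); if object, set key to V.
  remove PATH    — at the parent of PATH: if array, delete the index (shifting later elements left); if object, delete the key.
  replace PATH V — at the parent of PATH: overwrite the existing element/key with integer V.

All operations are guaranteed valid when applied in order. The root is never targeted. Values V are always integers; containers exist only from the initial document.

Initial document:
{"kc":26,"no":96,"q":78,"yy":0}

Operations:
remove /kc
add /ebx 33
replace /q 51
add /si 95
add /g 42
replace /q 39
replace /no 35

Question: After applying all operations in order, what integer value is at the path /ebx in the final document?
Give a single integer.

After op 1 (remove /kc): {"no":96,"q":78,"yy":0}
After op 2 (add /ebx 33): {"ebx":33,"no":96,"q":78,"yy":0}
After op 3 (replace /q 51): {"ebx":33,"no":96,"q":51,"yy":0}
After op 4 (add /si 95): {"ebx":33,"no":96,"q":51,"si":95,"yy":0}
After op 5 (add /g 42): {"ebx":33,"g":42,"no":96,"q":51,"si":95,"yy":0}
After op 6 (replace /q 39): {"ebx":33,"g":42,"no":96,"q":39,"si":95,"yy":0}
After op 7 (replace /no 35): {"ebx":33,"g":42,"no":35,"q":39,"si":95,"yy":0}
Value at /ebx: 33

Answer: 33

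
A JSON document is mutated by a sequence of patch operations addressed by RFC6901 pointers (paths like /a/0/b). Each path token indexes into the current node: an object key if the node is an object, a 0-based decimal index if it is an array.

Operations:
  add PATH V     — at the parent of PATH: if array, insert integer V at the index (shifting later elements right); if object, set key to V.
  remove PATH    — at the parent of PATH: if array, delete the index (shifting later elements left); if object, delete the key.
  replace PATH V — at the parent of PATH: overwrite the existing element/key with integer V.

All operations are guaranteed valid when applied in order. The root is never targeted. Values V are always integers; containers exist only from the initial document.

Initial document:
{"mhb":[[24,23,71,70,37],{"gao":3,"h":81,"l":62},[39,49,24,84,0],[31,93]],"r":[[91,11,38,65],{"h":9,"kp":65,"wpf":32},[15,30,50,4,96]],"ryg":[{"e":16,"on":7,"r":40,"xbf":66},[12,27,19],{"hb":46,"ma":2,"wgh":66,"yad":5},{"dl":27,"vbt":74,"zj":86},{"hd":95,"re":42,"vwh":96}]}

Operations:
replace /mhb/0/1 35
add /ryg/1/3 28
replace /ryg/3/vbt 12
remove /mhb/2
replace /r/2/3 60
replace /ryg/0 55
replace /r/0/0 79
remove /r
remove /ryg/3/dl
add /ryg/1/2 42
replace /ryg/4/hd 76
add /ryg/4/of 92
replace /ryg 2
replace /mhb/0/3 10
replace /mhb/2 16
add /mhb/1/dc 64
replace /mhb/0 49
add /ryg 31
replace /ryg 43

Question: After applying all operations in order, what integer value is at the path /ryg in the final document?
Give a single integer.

Answer: 43

Derivation:
After op 1 (replace /mhb/0/1 35): {"mhb":[[24,35,71,70,37],{"gao":3,"h":81,"l":62},[39,49,24,84,0],[31,93]],"r":[[91,11,38,65],{"h":9,"kp":65,"wpf":32},[15,30,50,4,96]],"ryg":[{"e":16,"on":7,"r":40,"xbf":66},[12,27,19],{"hb":46,"ma":2,"wgh":66,"yad":5},{"dl":27,"vbt":74,"zj":86},{"hd":95,"re":42,"vwh":96}]}
After op 2 (add /ryg/1/3 28): {"mhb":[[24,35,71,70,37],{"gao":3,"h":81,"l":62},[39,49,24,84,0],[31,93]],"r":[[91,11,38,65],{"h":9,"kp":65,"wpf":32},[15,30,50,4,96]],"ryg":[{"e":16,"on":7,"r":40,"xbf":66},[12,27,19,28],{"hb":46,"ma":2,"wgh":66,"yad":5},{"dl":27,"vbt":74,"zj":86},{"hd":95,"re":42,"vwh":96}]}
After op 3 (replace /ryg/3/vbt 12): {"mhb":[[24,35,71,70,37],{"gao":3,"h":81,"l":62},[39,49,24,84,0],[31,93]],"r":[[91,11,38,65],{"h":9,"kp":65,"wpf":32},[15,30,50,4,96]],"ryg":[{"e":16,"on":7,"r":40,"xbf":66},[12,27,19,28],{"hb":46,"ma":2,"wgh":66,"yad":5},{"dl":27,"vbt":12,"zj":86},{"hd":95,"re":42,"vwh":96}]}
After op 4 (remove /mhb/2): {"mhb":[[24,35,71,70,37],{"gao":3,"h":81,"l":62},[31,93]],"r":[[91,11,38,65],{"h":9,"kp":65,"wpf":32},[15,30,50,4,96]],"ryg":[{"e":16,"on":7,"r":40,"xbf":66},[12,27,19,28],{"hb":46,"ma":2,"wgh":66,"yad":5},{"dl":27,"vbt":12,"zj":86},{"hd":95,"re":42,"vwh":96}]}
After op 5 (replace /r/2/3 60): {"mhb":[[24,35,71,70,37],{"gao":3,"h":81,"l":62},[31,93]],"r":[[91,11,38,65],{"h":9,"kp":65,"wpf":32},[15,30,50,60,96]],"ryg":[{"e":16,"on":7,"r":40,"xbf":66},[12,27,19,28],{"hb":46,"ma":2,"wgh":66,"yad":5},{"dl":27,"vbt":12,"zj":86},{"hd":95,"re":42,"vwh":96}]}
After op 6 (replace /ryg/0 55): {"mhb":[[24,35,71,70,37],{"gao":3,"h":81,"l":62},[31,93]],"r":[[91,11,38,65],{"h":9,"kp":65,"wpf":32},[15,30,50,60,96]],"ryg":[55,[12,27,19,28],{"hb":46,"ma":2,"wgh":66,"yad":5},{"dl":27,"vbt":12,"zj":86},{"hd":95,"re":42,"vwh":96}]}
After op 7 (replace /r/0/0 79): {"mhb":[[24,35,71,70,37],{"gao":3,"h":81,"l":62},[31,93]],"r":[[79,11,38,65],{"h":9,"kp":65,"wpf":32},[15,30,50,60,96]],"ryg":[55,[12,27,19,28],{"hb":46,"ma":2,"wgh":66,"yad":5},{"dl":27,"vbt":12,"zj":86},{"hd":95,"re":42,"vwh":96}]}
After op 8 (remove /r): {"mhb":[[24,35,71,70,37],{"gao":3,"h":81,"l":62},[31,93]],"ryg":[55,[12,27,19,28],{"hb":46,"ma":2,"wgh":66,"yad":5},{"dl":27,"vbt":12,"zj":86},{"hd":95,"re":42,"vwh":96}]}
After op 9 (remove /ryg/3/dl): {"mhb":[[24,35,71,70,37],{"gao":3,"h":81,"l":62},[31,93]],"ryg":[55,[12,27,19,28],{"hb":46,"ma":2,"wgh":66,"yad":5},{"vbt":12,"zj":86},{"hd":95,"re":42,"vwh":96}]}
After op 10 (add /ryg/1/2 42): {"mhb":[[24,35,71,70,37],{"gao":3,"h":81,"l":62},[31,93]],"ryg":[55,[12,27,42,19,28],{"hb":46,"ma":2,"wgh":66,"yad":5},{"vbt":12,"zj":86},{"hd":95,"re":42,"vwh":96}]}
After op 11 (replace /ryg/4/hd 76): {"mhb":[[24,35,71,70,37],{"gao":3,"h":81,"l":62},[31,93]],"ryg":[55,[12,27,42,19,28],{"hb":46,"ma":2,"wgh":66,"yad":5},{"vbt":12,"zj":86},{"hd":76,"re":42,"vwh":96}]}
After op 12 (add /ryg/4/of 92): {"mhb":[[24,35,71,70,37],{"gao":3,"h":81,"l":62},[31,93]],"ryg":[55,[12,27,42,19,28],{"hb":46,"ma":2,"wgh":66,"yad":5},{"vbt":12,"zj":86},{"hd":76,"of":92,"re":42,"vwh":96}]}
After op 13 (replace /ryg 2): {"mhb":[[24,35,71,70,37],{"gao":3,"h":81,"l":62},[31,93]],"ryg":2}
After op 14 (replace /mhb/0/3 10): {"mhb":[[24,35,71,10,37],{"gao":3,"h":81,"l":62},[31,93]],"ryg":2}
After op 15 (replace /mhb/2 16): {"mhb":[[24,35,71,10,37],{"gao":3,"h":81,"l":62},16],"ryg":2}
After op 16 (add /mhb/1/dc 64): {"mhb":[[24,35,71,10,37],{"dc":64,"gao":3,"h":81,"l":62},16],"ryg":2}
After op 17 (replace /mhb/0 49): {"mhb":[49,{"dc":64,"gao":3,"h":81,"l":62},16],"ryg":2}
After op 18 (add /ryg 31): {"mhb":[49,{"dc":64,"gao":3,"h":81,"l":62},16],"ryg":31}
After op 19 (replace /ryg 43): {"mhb":[49,{"dc":64,"gao":3,"h":81,"l":62},16],"ryg":43}
Value at /ryg: 43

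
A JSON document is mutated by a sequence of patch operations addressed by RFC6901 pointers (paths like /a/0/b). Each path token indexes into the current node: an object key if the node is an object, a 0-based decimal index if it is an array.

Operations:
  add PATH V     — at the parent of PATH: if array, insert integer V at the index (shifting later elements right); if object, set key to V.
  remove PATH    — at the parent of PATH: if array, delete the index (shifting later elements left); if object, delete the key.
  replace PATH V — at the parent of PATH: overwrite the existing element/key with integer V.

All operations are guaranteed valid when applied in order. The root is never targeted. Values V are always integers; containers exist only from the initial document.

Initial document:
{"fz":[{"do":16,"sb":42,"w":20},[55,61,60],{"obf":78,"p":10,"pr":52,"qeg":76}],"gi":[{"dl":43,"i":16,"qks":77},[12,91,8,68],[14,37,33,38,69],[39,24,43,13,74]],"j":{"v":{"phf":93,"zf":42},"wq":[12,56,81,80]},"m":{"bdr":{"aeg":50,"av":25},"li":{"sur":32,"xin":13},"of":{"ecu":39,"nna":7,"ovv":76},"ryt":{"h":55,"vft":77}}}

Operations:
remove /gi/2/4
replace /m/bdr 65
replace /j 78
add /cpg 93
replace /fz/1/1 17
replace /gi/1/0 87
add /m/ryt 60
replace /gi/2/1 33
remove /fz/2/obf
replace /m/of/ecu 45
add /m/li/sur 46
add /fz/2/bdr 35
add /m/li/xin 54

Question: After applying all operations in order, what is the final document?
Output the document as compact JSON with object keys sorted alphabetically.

After op 1 (remove /gi/2/4): {"fz":[{"do":16,"sb":42,"w":20},[55,61,60],{"obf":78,"p":10,"pr":52,"qeg":76}],"gi":[{"dl":43,"i":16,"qks":77},[12,91,8,68],[14,37,33,38],[39,24,43,13,74]],"j":{"v":{"phf":93,"zf":42},"wq":[12,56,81,80]},"m":{"bdr":{"aeg":50,"av":25},"li":{"sur":32,"xin":13},"of":{"ecu":39,"nna":7,"ovv":76},"ryt":{"h":55,"vft":77}}}
After op 2 (replace /m/bdr 65): {"fz":[{"do":16,"sb":42,"w":20},[55,61,60],{"obf":78,"p":10,"pr":52,"qeg":76}],"gi":[{"dl":43,"i":16,"qks":77},[12,91,8,68],[14,37,33,38],[39,24,43,13,74]],"j":{"v":{"phf":93,"zf":42},"wq":[12,56,81,80]},"m":{"bdr":65,"li":{"sur":32,"xin":13},"of":{"ecu":39,"nna":7,"ovv":76},"ryt":{"h":55,"vft":77}}}
After op 3 (replace /j 78): {"fz":[{"do":16,"sb":42,"w":20},[55,61,60],{"obf":78,"p":10,"pr":52,"qeg":76}],"gi":[{"dl":43,"i":16,"qks":77},[12,91,8,68],[14,37,33,38],[39,24,43,13,74]],"j":78,"m":{"bdr":65,"li":{"sur":32,"xin":13},"of":{"ecu":39,"nna":7,"ovv":76},"ryt":{"h":55,"vft":77}}}
After op 4 (add /cpg 93): {"cpg":93,"fz":[{"do":16,"sb":42,"w":20},[55,61,60],{"obf":78,"p":10,"pr":52,"qeg":76}],"gi":[{"dl":43,"i":16,"qks":77},[12,91,8,68],[14,37,33,38],[39,24,43,13,74]],"j":78,"m":{"bdr":65,"li":{"sur":32,"xin":13},"of":{"ecu":39,"nna":7,"ovv":76},"ryt":{"h":55,"vft":77}}}
After op 5 (replace /fz/1/1 17): {"cpg":93,"fz":[{"do":16,"sb":42,"w":20},[55,17,60],{"obf":78,"p":10,"pr":52,"qeg":76}],"gi":[{"dl":43,"i":16,"qks":77},[12,91,8,68],[14,37,33,38],[39,24,43,13,74]],"j":78,"m":{"bdr":65,"li":{"sur":32,"xin":13},"of":{"ecu":39,"nna":7,"ovv":76},"ryt":{"h":55,"vft":77}}}
After op 6 (replace /gi/1/0 87): {"cpg":93,"fz":[{"do":16,"sb":42,"w":20},[55,17,60],{"obf":78,"p":10,"pr":52,"qeg":76}],"gi":[{"dl":43,"i":16,"qks":77},[87,91,8,68],[14,37,33,38],[39,24,43,13,74]],"j":78,"m":{"bdr":65,"li":{"sur":32,"xin":13},"of":{"ecu":39,"nna":7,"ovv":76},"ryt":{"h":55,"vft":77}}}
After op 7 (add /m/ryt 60): {"cpg":93,"fz":[{"do":16,"sb":42,"w":20},[55,17,60],{"obf":78,"p":10,"pr":52,"qeg":76}],"gi":[{"dl":43,"i":16,"qks":77},[87,91,8,68],[14,37,33,38],[39,24,43,13,74]],"j":78,"m":{"bdr":65,"li":{"sur":32,"xin":13},"of":{"ecu":39,"nna":7,"ovv":76},"ryt":60}}
After op 8 (replace /gi/2/1 33): {"cpg":93,"fz":[{"do":16,"sb":42,"w":20},[55,17,60],{"obf":78,"p":10,"pr":52,"qeg":76}],"gi":[{"dl":43,"i":16,"qks":77},[87,91,8,68],[14,33,33,38],[39,24,43,13,74]],"j":78,"m":{"bdr":65,"li":{"sur":32,"xin":13},"of":{"ecu":39,"nna":7,"ovv":76},"ryt":60}}
After op 9 (remove /fz/2/obf): {"cpg":93,"fz":[{"do":16,"sb":42,"w":20},[55,17,60],{"p":10,"pr":52,"qeg":76}],"gi":[{"dl":43,"i":16,"qks":77},[87,91,8,68],[14,33,33,38],[39,24,43,13,74]],"j":78,"m":{"bdr":65,"li":{"sur":32,"xin":13},"of":{"ecu":39,"nna":7,"ovv":76},"ryt":60}}
After op 10 (replace /m/of/ecu 45): {"cpg":93,"fz":[{"do":16,"sb":42,"w":20},[55,17,60],{"p":10,"pr":52,"qeg":76}],"gi":[{"dl":43,"i":16,"qks":77},[87,91,8,68],[14,33,33,38],[39,24,43,13,74]],"j":78,"m":{"bdr":65,"li":{"sur":32,"xin":13},"of":{"ecu":45,"nna":7,"ovv":76},"ryt":60}}
After op 11 (add /m/li/sur 46): {"cpg":93,"fz":[{"do":16,"sb":42,"w":20},[55,17,60],{"p":10,"pr":52,"qeg":76}],"gi":[{"dl":43,"i":16,"qks":77},[87,91,8,68],[14,33,33,38],[39,24,43,13,74]],"j":78,"m":{"bdr":65,"li":{"sur":46,"xin":13},"of":{"ecu":45,"nna":7,"ovv":76},"ryt":60}}
After op 12 (add /fz/2/bdr 35): {"cpg":93,"fz":[{"do":16,"sb":42,"w":20},[55,17,60],{"bdr":35,"p":10,"pr":52,"qeg":76}],"gi":[{"dl":43,"i":16,"qks":77},[87,91,8,68],[14,33,33,38],[39,24,43,13,74]],"j":78,"m":{"bdr":65,"li":{"sur":46,"xin":13},"of":{"ecu":45,"nna":7,"ovv":76},"ryt":60}}
After op 13 (add /m/li/xin 54): {"cpg":93,"fz":[{"do":16,"sb":42,"w":20},[55,17,60],{"bdr":35,"p":10,"pr":52,"qeg":76}],"gi":[{"dl":43,"i":16,"qks":77},[87,91,8,68],[14,33,33,38],[39,24,43,13,74]],"j":78,"m":{"bdr":65,"li":{"sur":46,"xin":54},"of":{"ecu":45,"nna":7,"ovv":76},"ryt":60}}

Answer: {"cpg":93,"fz":[{"do":16,"sb":42,"w":20},[55,17,60],{"bdr":35,"p":10,"pr":52,"qeg":76}],"gi":[{"dl":43,"i":16,"qks":77},[87,91,8,68],[14,33,33,38],[39,24,43,13,74]],"j":78,"m":{"bdr":65,"li":{"sur":46,"xin":54},"of":{"ecu":45,"nna":7,"ovv":76},"ryt":60}}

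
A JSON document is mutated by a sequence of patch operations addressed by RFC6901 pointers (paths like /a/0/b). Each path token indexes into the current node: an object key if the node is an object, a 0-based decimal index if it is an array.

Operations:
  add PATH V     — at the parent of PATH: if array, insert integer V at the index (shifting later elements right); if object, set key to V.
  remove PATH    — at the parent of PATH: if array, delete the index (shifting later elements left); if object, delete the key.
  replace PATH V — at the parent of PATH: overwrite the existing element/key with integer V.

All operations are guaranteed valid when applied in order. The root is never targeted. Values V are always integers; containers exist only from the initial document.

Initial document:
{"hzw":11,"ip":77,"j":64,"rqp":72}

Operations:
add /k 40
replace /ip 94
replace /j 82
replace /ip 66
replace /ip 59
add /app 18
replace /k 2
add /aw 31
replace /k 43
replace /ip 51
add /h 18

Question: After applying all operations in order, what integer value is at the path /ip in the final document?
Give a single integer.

After op 1 (add /k 40): {"hzw":11,"ip":77,"j":64,"k":40,"rqp":72}
After op 2 (replace /ip 94): {"hzw":11,"ip":94,"j":64,"k":40,"rqp":72}
After op 3 (replace /j 82): {"hzw":11,"ip":94,"j":82,"k":40,"rqp":72}
After op 4 (replace /ip 66): {"hzw":11,"ip":66,"j":82,"k":40,"rqp":72}
After op 5 (replace /ip 59): {"hzw":11,"ip":59,"j":82,"k":40,"rqp":72}
After op 6 (add /app 18): {"app":18,"hzw":11,"ip":59,"j":82,"k":40,"rqp":72}
After op 7 (replace /k 2): {"app":18,"hzw":11,"ip":59,"j":82,"k":2,"rqp":72}
After op 8 (add /aw 31): {"app":18,"aw":31,"hzw":11,"ip":59,"j":82,"k":2,"rqp":72}
After op 9 (replace /k 43): {"app":18,"aw":31,"hzw":11,"ip":59,"j":82,"k":43,"rqp":72}
After op 10 (replace /ip 51): {"app":18,"aw":31,"hzw":11,"ip":51,"j":82,"k":43,"rqp":72}
After op 11 (add /h 18): {"app":18,"aw":31,"h":18,"hzw":11,"ip":51,"j":82,"k":43,"rqp":72}
Value at /ip: 51

Answer: 51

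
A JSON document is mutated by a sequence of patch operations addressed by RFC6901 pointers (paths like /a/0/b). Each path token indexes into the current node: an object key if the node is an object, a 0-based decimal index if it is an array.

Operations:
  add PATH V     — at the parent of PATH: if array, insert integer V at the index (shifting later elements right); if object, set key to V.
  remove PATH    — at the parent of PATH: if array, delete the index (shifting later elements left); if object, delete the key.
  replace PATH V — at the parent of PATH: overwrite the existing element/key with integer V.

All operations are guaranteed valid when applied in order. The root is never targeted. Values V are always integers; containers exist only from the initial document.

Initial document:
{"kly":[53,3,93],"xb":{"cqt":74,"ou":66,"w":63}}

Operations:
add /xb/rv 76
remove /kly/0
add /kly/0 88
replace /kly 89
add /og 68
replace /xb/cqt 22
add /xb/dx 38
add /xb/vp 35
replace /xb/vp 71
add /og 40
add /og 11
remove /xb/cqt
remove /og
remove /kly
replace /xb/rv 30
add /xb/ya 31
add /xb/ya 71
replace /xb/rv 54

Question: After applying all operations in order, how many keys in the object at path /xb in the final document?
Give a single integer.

Answer: 6

Derivation:
After op 1 (add /xb/rv 76): {"kly":[53,3,93],"xb":{"cqt":74,"ou":66,"rv":76,"w":63}}
After op 2 (remove /kly/0): {"kly":[3,93],"xb":{"cqt":74,"ou":66,"rv":76,"w":63}}
After op 3 (add /kly/0 88): {"kly":[88,3,93],"xb":{"cqt":74,"ou":66,"rv":76,"w":63}}
After op 4 (replace /kly 89): {"kly":89,"xb":{"cqt":74,"ou":66,"rv":76,"w":63}}
After op 5 (add /og 68): {"kly":89,"og":68,"xb":{"cqt":74,"ou":66,"rv":76,"w":63}}
After op 6 (replace /xb/cqt 22): {"kly":89,"og":68,"xb":{"cqt":22,"ou":66,"rv":76,"w":63}}
After op 7 (add /xb/dx 38): {"kly":89,"og":68,"xb":{"cqt":22,"dx":38,"ou":66,"rv":76,"w":63}}
After op 8 (add /xb/vp 35): {"kly":89,"og":68,"xb":{"cqt":22,"dx":38,"ou":66,"rv":76,"vp":35,"w":63}}
After op 9 (replace /xb/vp 71): {"kly":89,"og":68,"xb":{"cqt":22,"dx":38,"ou":66,"rv":76,"vp":71,"w":63}}
After op 10 (add /og 40): {"kly":89,"og":40,"xb":{"cqt":22,"dx":38,"ou":66,"rv":76,"vp":71,"w":63}}
After op 11 (add /og 11): {"kly":89,"og":11,"xb":{"cqt":22,"dx":38,"ou":66,"rv":76,"vp":71,"w":63}}
After op 12 (remove /xb/cqt): {"kly":89,"og":11,"xb":{"dx":38,"ou":66,"rv":76,"vp":71,"w":63}}
After op 13 (remove /og): {"kly":89,"xb":{"dx":38,"ou":66,"rv":76,"vp":71,"w":63}}
After op 14 (remove /kly): {"xb":{"dx":38,"ou":66,"rv":76,"vp":71,"w":63}}
After op 15 (replace /xb/rv 30): {"xb":{"dx":38,"ou":66,"rv":30,"vp":71,"w":63}}
After op 16 (add /xb/ya 31): {"xb":{"dx":38,"ou":66,"rv":30,"vp":71,"w":63,"ya":31}}
After op 17 (add /xb/ya 71): {"xb":{"dx":38,"ou":66,"rv":30,"vp":71,"w":63,"ya":71}}
After op 18 (replace /xb/rv 54): {"xb":{"dx":38,"ou":66,"rv":54,"vp":71,"w":63,"ya":71}}
Size at path /xb: 6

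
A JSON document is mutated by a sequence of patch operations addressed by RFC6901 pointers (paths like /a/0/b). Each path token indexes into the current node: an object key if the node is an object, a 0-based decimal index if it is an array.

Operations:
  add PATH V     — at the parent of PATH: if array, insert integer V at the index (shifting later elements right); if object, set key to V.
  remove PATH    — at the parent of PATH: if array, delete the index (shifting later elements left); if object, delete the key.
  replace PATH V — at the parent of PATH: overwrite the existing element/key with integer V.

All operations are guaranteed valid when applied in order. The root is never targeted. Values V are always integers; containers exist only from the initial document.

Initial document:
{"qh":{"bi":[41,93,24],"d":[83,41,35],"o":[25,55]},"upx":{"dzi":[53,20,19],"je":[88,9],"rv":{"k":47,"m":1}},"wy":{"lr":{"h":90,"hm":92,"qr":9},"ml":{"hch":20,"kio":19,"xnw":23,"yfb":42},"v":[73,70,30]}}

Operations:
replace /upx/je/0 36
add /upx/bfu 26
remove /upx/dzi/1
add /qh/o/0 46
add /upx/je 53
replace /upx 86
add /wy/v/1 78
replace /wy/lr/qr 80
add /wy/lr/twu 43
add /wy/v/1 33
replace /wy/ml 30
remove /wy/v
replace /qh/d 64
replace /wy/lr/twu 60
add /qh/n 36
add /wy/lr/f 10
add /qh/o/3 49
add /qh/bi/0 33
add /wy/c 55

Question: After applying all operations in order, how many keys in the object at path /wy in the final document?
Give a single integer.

After op 1 (replace /upx/je/0 36): {"qh":{"bi":[41,93,24],"d":[83,41,35],"o":[25,55]},"upx":{"dzi":[53,20,19],"je":[36,9],"rv":{"k":47,"m":1}},"wy":{"lr":{"h":90,"hm":92,"qr":9},"ml":{"hch":20,"kio":19,"xnw":23,"yfb":42},"v":[73,70,30]}}
After op 2 (add /upx/bfu 26): {"qh":{"bi":[41,93,24],"d":[83,41,35],"o":[25,55]},"upx":{"bfu":26,"dzi":[53,20,19],"je":[36,9],"rv":{"k":47,"m":1}},"wy":{"lr":{"h":90,"hm":92,"qr":9},"ml":{"hch":20,"kio":19,"xnw":23,"yfb":42},"v":[73,70,30]}}
After op 3 (remove /upx/dzi/1): {"qh":{"bi":[41,93,24],"d":[83,41,35],"o":[25,55]},"upx":{"bfu":26,"dzi":[53,19],"je":[36,9],"rv":{"k":47,"m":1}},"wy":{"lr":{"h":90,"hm":92,"qr":9},"ml":{"hch":20,"kio":19,"xnw":23,"yfb":42},"v":[73,70,30]}}
After op 4 (add /qh/o/0 46): {"qh":{"bi":[41,93,24],"d":[83,41,35],"o":[46,25,55]},"upx":{"bfu":26,"dzi":[53,19],"je":[36,9],"rv":{"k":47,"m":1}},"wy":{"lr":{"h":90,"hm":92,"qr":9},"ml":{"hch":20,"kio":19,"xnw":23,"yfb":42},"v":[73,70,30]}}
After op 5 (add /upx/je 53): {"qh":{"bi":[41,93,24],"d":[83,41,35],"o":[46,25,55]},"upx":{"bfu":26,"dzi":[53,19],"je":53,"rv":{"k":47,"m":1}},"wy":{"lr":{"h":90,"hm":92,"qr":9},"ml":{"hch":20,"kio":19,"xnw":23,"yfb":42},"v":[73,70,30]}}
After op 6 (replace /upx 86): {"qh":{"bi":[41,93,24],"d":[83,41,35],"o":[46,25,55]},"upx":86,"wy":{"lr":{"h":90,"hm":92,"qr":9},"ml":{"hch":20,"kio":19,"xnw":23,"yfb":42},"v":[73,70,30]}}
After op 7 (add /wy/v/1 78): {"qh":{"bi":[41,93,24],"d":[83,41,35],"o":[46,25,55]},"upx":86,"wy":{"lr":{"h":90,"hm":92,"qr":9},"ml":{"hch":20,"kio":19,"xnw":23,"yfb":42},"v":[73,78,70,30]}}
After op 8 (replace /wy/lr/qr 80): {"qh":{"bi":[41,93,24],"d":[83,41,35],"o":[46,25,55]},"upx":86,"wy":{"lr":{"h":90,"hm":92,"qr":80},"ml":{"hch":20,"kio":19,"xnw":23,"yfb":42},"v":[73,78,70,30]}}
After op 9 (add /wy/lr/twu 43): {"qh":{"bi":[41,93,24],"d":[83,41,35],"o":[46,25,55]},"upx":86,"wy":{"lr":{"h":90,"hm":92,"qr":80,"twu":43},"ml":{"hch":20,"kio":19,"xnw":23,"yfb":42},"v":[73,78,70,30]}}
After op 10 (add /wy/v/1 33): {"qh":{"bi":[41,93,24],"d":[83,41,35],"o":[46,25,55]},"upx":86,"wy":{"lr":{"h":90,"hm":92,"qr":80,"twu":43},"ml":{"hch":20,"kio":19,"xnw":23,"yfb":42},"v":[73,33,78,70,30]}}
After op 11 (replace /wy/ml 30): {"qh":{"bi":[41,93,24],"d":[83,41,35],"o":[46,25,55]},"upx":86,"wy":{"lr":{"h":90,"hm":92,"qr":80,"twu":43},"ml":30,"v":[73,33,78,70,30]}}
After op 12 (remove /wy/v): {"qh":{"bi":[41,93,24],"d":[83,41,35],"o":[46,25,55]},"upx":86,"wy":{"lr":{"h":90,"hm":92,"qr":80,"twu":43},"ml":30}}
After op 13 (replace /qh/d 64): {"qh":{"bi":[41,93,24],"d":64,"o":[46,25,55]},"upx":86,"wy":{"lr":{"h":90,"hm":92,"qr":80,"twu":43},"ml":30}}
After op 14 (replace /wy/lr/twu 60): {"qh":{"bi":[41,93,24],"d":64,"o":[46,25,55]},"upx":86,"wy":{"lr":{"h":90,"hm":92,"qr":80,"twu":60},"ml":30}}
After op 15 (add /qh/n 36): {"qh":{"bi":[41,93,24],"d":64,"n":36,"o":[46,25,55]},"upx":86,"wy":{"lr":{"h":90,"hm":92,"qr":80,"twu":60},"ml":30}}
After op 16 (add /wy/lr/f 10): {"qh":{"bi":[41,93,24],"d":64,"n":36,"o":[46,25,55]},"upx":86,"wy":{"lr":{"f":10,"h":90,"hm":92,"qr":80,"twu":60},"ml":30}}
After op 17 (add /qh/o/3 49): {"qh":{"bi":[41,93,24],"d":64,"n":36,"o":[46,25,55,49]},"upx":86,"wy":{"lr":{"f":10,"h":90,"hm":92,"qr":80,"twu":60},"ml":30}}
After op 18 (add /qh/bi/0 33): {"qh":{"bi":[33,41,93,24],"d":64,"n":36,"o":[46,25,55,49]},"upx":86,"wy":{"lr":{"f":10,"h":90,"hm":92,"qr":80,"twu":60},"ml":30}}
After op 19 (add /wy/c 55): {"qh":{"bi":[33,41,93,24],"d":64,"n":36,"o":[46,25,55,49]},"upx":86,"wy":{"c":55,"lr":{"f":10,"h":90,"hm":92,"qr":80,"twu":60},"ml":30}}
Size at path /wy: 3

Answer: 3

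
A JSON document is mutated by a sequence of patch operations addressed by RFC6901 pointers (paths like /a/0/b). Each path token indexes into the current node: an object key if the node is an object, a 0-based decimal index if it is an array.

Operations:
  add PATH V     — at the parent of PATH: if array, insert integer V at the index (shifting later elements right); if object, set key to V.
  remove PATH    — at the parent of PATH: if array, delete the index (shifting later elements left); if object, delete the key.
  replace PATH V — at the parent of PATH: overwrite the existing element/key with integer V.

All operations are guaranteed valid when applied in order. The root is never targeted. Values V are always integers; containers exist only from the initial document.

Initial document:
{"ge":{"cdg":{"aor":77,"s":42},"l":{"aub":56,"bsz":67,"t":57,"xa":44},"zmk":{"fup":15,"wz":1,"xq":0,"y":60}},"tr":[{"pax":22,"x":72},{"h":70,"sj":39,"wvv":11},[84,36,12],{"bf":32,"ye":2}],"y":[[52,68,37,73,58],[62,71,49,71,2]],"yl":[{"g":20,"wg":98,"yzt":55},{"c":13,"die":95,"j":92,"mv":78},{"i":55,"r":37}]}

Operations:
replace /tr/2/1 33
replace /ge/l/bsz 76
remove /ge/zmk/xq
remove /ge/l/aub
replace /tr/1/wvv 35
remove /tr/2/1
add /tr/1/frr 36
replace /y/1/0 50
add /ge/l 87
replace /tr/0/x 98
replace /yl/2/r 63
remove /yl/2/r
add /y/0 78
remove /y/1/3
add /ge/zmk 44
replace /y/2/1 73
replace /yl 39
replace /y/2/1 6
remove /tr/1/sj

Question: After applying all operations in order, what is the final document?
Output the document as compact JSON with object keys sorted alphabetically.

Answer: {"ge":{"cdg":{"aor":77,"s":42},"l":87,"zmk":44},"tr":[{"pax":22,"x":98},{"frr":36,"h":70,"wvv":35},[84,12],{"bf":32,"ye":2}],"y":[78,[52,68,37,58],[50,6,49,71,2]],"yl":39}

Derivation:
After op 1 (replace /tr/2/1 33): {"ge":{"cdg":{"aor":77,"s":42},"l":{"aub":56,"bsz":67,"t":57,"xa":44},"zmk":{"fup":15,"wz":1,"xq":0,"y":60}},"tr":[{"pax":22,"x":72},{"h":70,"sj":39,"wvv":11},[84,33,12],{"bf":32,"ye":2}],"y":[[52,68,37,73,58],[62,71,49,71,2]],"yl":[{"g":20,"wg":98,"yzt":55},{"c":13,"die":95,"j":92,"mv":78},{"i":55,"r":37}]}
After op 2 (replace /ge/l/bsz 76): {"ge":{"cdg":{"aor":77,"s":42},"l":{"aub":56,"bsz":76,"t":57,"xa":44},"zmk":{"fup":15,"wz":1,"xq":0,"y":60}},"tr":[{"pax":22,"x":72},{"h":70,"sj":39,"wvv":11},[84,33,12],{"bf":32,"ye":2}],"y":[[52,68,37,73,58],[62,71,49,71,2]],"yl":[{"g":20,"wg":98,"yzt":55},{"c":13,"die":95,"j":92,"mv":78},{"i":55,"r":37}]}
After op 3 (remove /ge/zmk/xq): {"ge":{"cdg":{"aor":77,"s":42},"l":{"aub":56,"bsz":76,"t":57,"xa":44},"zmk":{"fup":15,"wz":1,"y":60}},"tr":[{"pax":22,"x":72},{"h":70,"sj":39,"wvv":11},[84,33,12],{"bf":32,"ye":2}],"y":[[52,68,37,73,58],[62,71,49,71,2]],"yl":[{"g":20,"wg":98,"yzt":55},{"c":13,"die":95,"j":92,"mv":78},{"i":55,"r":37}]}
After op 4 (remove /ge/l/aub): {"ge":{"cdg":{"aor":77,"s":42},"l":{"bsz":76,"t":57,"xa":44},"zmk":{"fup":15,"wz":1,"y":60}},"tr":[{"pax":22,"x":72},{"h":70,"sj":39,"wvv":11},[84,33,12],{"bf":32,"ye":2}],"y":[[52,68,37,73,58],[62,71,49,71,2]],"yl":[{"g":20,"wg":98,"yzt":55},{"c":13,"die":95,"j":92,"mv":78},{"i":55,"r":37}]}
After op 5 (replace /tr/1/wvv 35): {"ge":{"cdg":{"aor":77,"s":42},"l":{"bsz":76,"t":57,"xa":44},"zmk":{"fup":15,"wz":1,"y":60}},"tr":[{"pax":22,"x":72},{"h":70,"sj":39,"wvv":35},[84,33,12],{"bf":32,"ye":2}],"y":[[52,68,37,73,58],[62,71,49,71,2]],"yl":[{"g":20,"wg":98,"yzt":55},{"c":13,"die":95,"j":92,"mv":78},{"i":55,"r":37}]}
After op 6 (remove /tr/2/1): {"ge":{"cdg":{"aor":77,"s":42},"l":{"bsz":76,"t":57,"xa":44},"zmk":{"fup":15,"wz":1,"y":60}},"tr":[{"pax":22,"x":72},{"h":70,"sj":39,"wvv":35},[84,12],{"bf":32,"ye":2}],"y":[[52,68,37,73,58],[62,71,49,71,2]],"yl":[{"g":20,"wg":98,"yzt":55},{"c":13,"die":95,"j":92,"mv":78},{"i":55,"r":37}]}
After op 7 (add /tr/1/frr 36): {"ge":{"cdg":{"aor":77,"s":42},"l":{"bsz":76,"t":57,"xa":44},"zmk":{"fup":15,"wz":1,"y":60}},"tr":[{"pax":22,"x":72},{"frr":36,"h":70,"sj":39,"wvv":35},[84,12],{"bf":32,"ye":2}],"y":[[52,68,37,73,58],[62,71,49,71,2]],"yl":[{"g":20,"wg":98,"yzt":55},{"c":13,"die":95,"j":92,"mv":78},{"i":55,"r":37}]}
After op 8 (replace /y/1/0 50): {"ge":{"cdg":{"aor":77,"s":42},"l":{"bsz":76,"t":57,"xa":44},"zmk":{"fup":15,"wz":1,"y":60}},"tr":[{"pax":22,"x":72},{"frr":36,"h":70,"sj":39,"wvv":35},[84,12],{"bf":32,"ye":2}],"y":[[52,68,37,73,58],[50,71,49,71,2]],"yl":[{"g":20,"wg":98,"yzt":55},{"c":13,"die":95,"j":92,"mv":78},{"i":55,"r":37}]}
After op 9 (add /ge/l 87): {"ge":{"cdg":{"aor":77,"s":42},"l":87,"zmk":{"fup":15,"wz":1,"y":60}},"tr":[{"pax":22,"x":72},{"frr":36,"h":70,"sj":39,"wvv":35},[84,12],{"bf":32,"ye":2}],"y":[[52,68,37,73,58],[50,71,49,71,2]],"yl":[{"g":20,"wg":98,"yzt":55},{"c":13,"die":95,"j":92,"mv":78},{"i":55,"r":37}]}
After op 10 (replace /tr/0/x 98): {"ge":{"cdg":{"aor":77,"s":42},"l":87,"zmk":{"fup":15,"wz":1,"y":60}},"tr":[{"pax":22,"x":98},{"frr":36,"h":70,"sj":39,"wvv":35},[84,12],{"bf":32,"ye":2}],"y":[[52,68,37,73,58],[50,71,49,71,2]],"yl":[{"g":20,"wg":98,"yzt":55},{"c":13,"die":95,"j":92,"mv":78},{"i":55,"r":37}]}
After op 11 (replace /yl/2/r 63): {"ge":{"cdg":{"aor":77,"s":42},"l":87,"zmk":{"fup":15,"wz":1,"y":60}},"tr":[{"pax":22,"x":98},{"frr":36,"h":70,"sj":39,"wvv":35},[84,12],{"bf":32,"ye":2}],"y":[[52,68,37,73,58],[50,71,49,71,2]],"yl":[{"g":20,"wg":98,"yzt":55},{"c":13,"die":95,"j":92,"mv":78},{"i":55,"r":63}]}
After op 12 (remove /yl/2/r): {"ge":{"cdg":{"aor":77,"s":42},"l":87,"zmk":{"fup":15,"wz":1,"y":60}},"tr":[{"pax":22,"x":98},{"frr":36,"h":70,"sj":39,"wvv":35},[84,12],{"bf":32,"ye":2}],"y":[[52,68,37,73,58],[50,71,49,71,2]],"yl":[{"g":20,"wg":98,"yzt":55},{"c":13,"die":95,"j":92,"mv":78},{"i":55}]}
After op 13 (add /y/0 78): {"ge":{"cdg":{"aor":77,"s":42},"l":87,"zmk":{"fup":15,"wz":1,"y":60}},"tr":[{"pax":22,"x":98},{"frr":36,"h":70,"sj":39,"wvv":35},[84,12],{"bf":32,"ye":2}],"y":[78,[52,68,37,73,58],[50,71,49,71,2]],"yl":[{"g":20,"wg":98,"yzt":55},{"c":13,"die":95,"j":92,"mv":78},{"i":55}]}
After op 14 (remove /y/1/3): {"ge":{"cdg":{"aor":77,"s":42},"l":87,"zmk":{"fup":15,"wz":1,"y":60}},"tr":[{"pax":22,"x":98},{"frr":36,"h":70,"sj":39,"wvv":35},[84,12],{"bf":32,"ye":2}],"y":[78,[52,68,37,58],[50,71,49,71,2]],"yl":[{"g":20,"wg":98,"yzt":55},{"c":13,"die":95,"j":92,"mv":78},{"i":55}]}
After op 15 (add /ge/zmk 44): {"ge":{"cdg":{"aor":77,"s":42},"l":87,"zmk":44},"tr":[{"pax":22,"x":98},{"frr":36,"h":70,"sj":39,"wvv":35},[84,12],{"bf":32,"ye":2}],"y":[78,[52,68,37,58],[50,71,49,71,2]],"yl":[{"g":20,"wg":98,"yzt":55},{"c":13,"die":95,"j":92,"mv":78},{"i":55}]}
After op 16 (replace /y/2/1 73): {"ge":{"cdg":{"aor":77,"s":42},"l":87,"zmk":44},"tr":[{"pax":22,"x":98},{"frr":36,"h":70,"sj":39,"wvv":35},[84,12],{"bf":32,"ye":2}],"y":[78,[52,68,37,58],[50,73,49,71,2]],"yl":[{"g":20,"wg":98,"yzt":55},{"c":13,"die":95,"j":92,"mv":78},{"i":55}]}
After op 17 (replace /yl 39): {"ge":{"cdg":{"aor":77,"s":42},"l":87,"zmk":44},"tr":[{"pax":22,"x":98},{"frr":36,"h":70,"sj":39,"wvv":35},[84,12],{"bf":32,"ye":2}],"y":[78,[52,68,37,58],[50,73,49,71,2]],"yl":39}
After op 18 (replace /y/2/1 6): {"ge":{"cdg":{"aor":77,"s":42},"l":87,"zmk":44},"tr":[{"pax":22,"x":98},{"frr":36,"h":70,"sj":39,"wvv":35},[84,12],{"bf":32,"ye":2}],"y":[78,[52,68,37,58],[50,6,49,71,2]],"yl":39}
After op 19 (remove /tr/1/sj): {"ge":{"cdg":{"aor":77,"s":42},"l":87,"zmk":44},"tr":[{"pax":22,"x":98},{"frr":36,"h":70,"wvv":35},[84,12],{"bf":32,"ye":2}],"y":[78,[52,68,37,58],[50,6,49,71,2]],"yl":39}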